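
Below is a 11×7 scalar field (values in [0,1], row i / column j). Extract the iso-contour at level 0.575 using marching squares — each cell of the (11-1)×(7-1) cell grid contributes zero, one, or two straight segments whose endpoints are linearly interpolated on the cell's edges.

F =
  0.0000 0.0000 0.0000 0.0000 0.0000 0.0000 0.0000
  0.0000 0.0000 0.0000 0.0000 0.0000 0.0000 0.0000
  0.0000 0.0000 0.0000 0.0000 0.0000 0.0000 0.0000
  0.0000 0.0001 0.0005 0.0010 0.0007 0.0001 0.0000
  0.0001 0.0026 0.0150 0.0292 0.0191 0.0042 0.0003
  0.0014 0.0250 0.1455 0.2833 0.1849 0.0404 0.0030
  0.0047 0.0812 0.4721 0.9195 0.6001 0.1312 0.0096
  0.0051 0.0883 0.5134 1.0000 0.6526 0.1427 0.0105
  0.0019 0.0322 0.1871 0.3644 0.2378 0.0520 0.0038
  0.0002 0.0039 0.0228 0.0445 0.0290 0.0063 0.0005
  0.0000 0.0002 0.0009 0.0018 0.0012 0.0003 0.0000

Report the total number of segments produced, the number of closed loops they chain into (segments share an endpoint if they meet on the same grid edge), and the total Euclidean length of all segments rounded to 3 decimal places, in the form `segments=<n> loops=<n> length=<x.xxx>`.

segments=8 loops=1 length=6.593

cell (5,2): code 0100 → (5.459,3.000)–(6.000,2.230)
cell (5,3): code 1100 → (5.940,4.000)–(5.459,3.000)
cell (5,4): code 1000 → (6.000,4.054)–(5.940,4.000)
cell (6,2): code 0110 → (6.000,2.230)–(7.000,2.127)
cell (6,4): code 1001 → (7.000,4.152)–(6.000,4.054)
cell (7,2): code 0010 → (7.000,2.127)–(7.669,3.000)
cell (7,3): code 0011 → (7.669,3.000)–(7.187,4.000)
cell (7,4): code 0001 → (7.187,4.000)–(7.000,4.152)
total: 8 segments, chained into 1 closed loop(s), length Σ = 6.593018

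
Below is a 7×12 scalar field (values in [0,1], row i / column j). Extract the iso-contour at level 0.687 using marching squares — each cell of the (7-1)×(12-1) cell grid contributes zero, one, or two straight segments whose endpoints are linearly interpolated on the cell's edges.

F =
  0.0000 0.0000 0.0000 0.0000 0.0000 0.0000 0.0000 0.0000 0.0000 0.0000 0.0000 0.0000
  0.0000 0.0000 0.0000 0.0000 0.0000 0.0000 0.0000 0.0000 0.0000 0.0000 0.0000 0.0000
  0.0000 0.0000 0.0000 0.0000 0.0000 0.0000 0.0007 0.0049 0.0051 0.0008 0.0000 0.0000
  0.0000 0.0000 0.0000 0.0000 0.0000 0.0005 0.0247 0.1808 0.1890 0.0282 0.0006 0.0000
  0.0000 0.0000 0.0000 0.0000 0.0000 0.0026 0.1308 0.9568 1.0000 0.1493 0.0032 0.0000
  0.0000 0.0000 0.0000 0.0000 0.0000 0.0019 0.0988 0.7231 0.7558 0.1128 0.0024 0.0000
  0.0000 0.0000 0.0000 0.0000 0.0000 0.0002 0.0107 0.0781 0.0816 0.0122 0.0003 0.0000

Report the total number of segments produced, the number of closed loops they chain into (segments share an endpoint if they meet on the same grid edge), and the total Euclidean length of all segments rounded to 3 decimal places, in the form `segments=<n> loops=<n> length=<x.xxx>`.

segments=8 loops=1 length=5.309

cell (3,6): code 0100 → (3.652,7.000)–(4.000,6.673)
cell (3,7): code 1100 → (3.614,8.000)–(3.652,7.000)
cell (3,8): code 1000 → (4.000,8.368)–(3.614,8.000)
cell (4,6): code 0110 → (4.000,6.673)–(5.000,6.942)
cell (4,8): code 1001 → (5.000,8.107)–(4.000,8.368)
cell (5,6): code 0010 → (5.000,6.942)–(5.056,7.000)
cell (5,7): code 0011 → (5.056,7.000)–(5.102,8.000)
cell (5,8): code 0001 → (5.102,8.000)–(5.000,8.107)
total: 8 segments, chained into 1 closed loop(s), length Σ = 5.309376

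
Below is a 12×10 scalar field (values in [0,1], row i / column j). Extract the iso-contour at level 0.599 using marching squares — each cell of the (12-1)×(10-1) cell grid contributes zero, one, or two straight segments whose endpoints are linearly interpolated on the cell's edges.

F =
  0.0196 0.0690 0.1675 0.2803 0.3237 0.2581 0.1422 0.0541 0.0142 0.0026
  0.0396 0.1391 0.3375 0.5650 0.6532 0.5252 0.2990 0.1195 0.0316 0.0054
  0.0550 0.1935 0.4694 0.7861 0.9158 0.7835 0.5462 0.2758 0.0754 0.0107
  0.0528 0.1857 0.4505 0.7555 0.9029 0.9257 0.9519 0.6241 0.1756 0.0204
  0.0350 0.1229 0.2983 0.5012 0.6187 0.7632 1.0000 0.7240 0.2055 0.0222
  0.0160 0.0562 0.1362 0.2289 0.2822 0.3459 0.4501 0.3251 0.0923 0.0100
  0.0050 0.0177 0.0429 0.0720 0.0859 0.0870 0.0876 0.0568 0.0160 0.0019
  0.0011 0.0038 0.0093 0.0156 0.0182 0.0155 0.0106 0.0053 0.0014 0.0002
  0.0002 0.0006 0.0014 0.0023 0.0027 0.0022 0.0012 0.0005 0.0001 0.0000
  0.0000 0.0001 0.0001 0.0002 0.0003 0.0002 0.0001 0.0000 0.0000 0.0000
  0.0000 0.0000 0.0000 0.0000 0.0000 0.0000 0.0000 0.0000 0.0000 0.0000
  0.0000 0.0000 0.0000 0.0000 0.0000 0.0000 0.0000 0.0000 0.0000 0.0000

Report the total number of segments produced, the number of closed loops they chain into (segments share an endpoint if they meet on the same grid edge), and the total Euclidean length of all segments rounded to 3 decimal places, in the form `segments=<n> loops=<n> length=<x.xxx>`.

segments=18 loops=1 length=13.369

cell (0,3): code 0100 → (0.836,4.000)–(1.000,3.385)
cell (0,4): code 1000 → (1.000,4.423)–(0.836,4.000)
cell (1,2): code 0100 → (1.154,3.000)–(2.000,2.409)
cell (1,3): code 1110 → (1.000,3.385)–(1.154,3.000)
cell (1,4): code 1101 → (1.286,5.000)–(1.000,4.423)
cell (1,5): code 1000 → (2.000,5.777)–(1.286,5.000)
cell (2,2): code 0110 → (2.000,2.409)–(3.000,2.487)
cell (2,5): code 1101 → (2.130,6.000)–(2.000,5.777)
cell (2,6): code 1100 → (2.928,7.000)–(2.130,6.000)
cell (2,7): code 1000 → (3.000,7.056)–(2.928,7.000)
cell (3,2): code 0010 → (3.000,2.487)–(3.615,3.000)
cell (3,3): code 0111 → (3.615,3.000)–(4.000,3.832)
cell (3,7): code 1001 → (4.000,7.241)–(3.000,7.056)
cell (4,3): code 0010 → (4.000,3.832)–(4.059,4.000)
cell (4,4): code 0011 → (4.059,4.000)–(4.393,5.000)
cell (4,5): code 0011 → (4.393,5.000)–(4.729,6.000)
cell (4,6): code 0011 → (4.729,6.000)–(4.313,7.000)
cell (4,7): code 0001 → (4.313,7.000)–(4.000,7.241)
total: 18 segments, chained into 1 closed loop(s), length Σ = 13.368606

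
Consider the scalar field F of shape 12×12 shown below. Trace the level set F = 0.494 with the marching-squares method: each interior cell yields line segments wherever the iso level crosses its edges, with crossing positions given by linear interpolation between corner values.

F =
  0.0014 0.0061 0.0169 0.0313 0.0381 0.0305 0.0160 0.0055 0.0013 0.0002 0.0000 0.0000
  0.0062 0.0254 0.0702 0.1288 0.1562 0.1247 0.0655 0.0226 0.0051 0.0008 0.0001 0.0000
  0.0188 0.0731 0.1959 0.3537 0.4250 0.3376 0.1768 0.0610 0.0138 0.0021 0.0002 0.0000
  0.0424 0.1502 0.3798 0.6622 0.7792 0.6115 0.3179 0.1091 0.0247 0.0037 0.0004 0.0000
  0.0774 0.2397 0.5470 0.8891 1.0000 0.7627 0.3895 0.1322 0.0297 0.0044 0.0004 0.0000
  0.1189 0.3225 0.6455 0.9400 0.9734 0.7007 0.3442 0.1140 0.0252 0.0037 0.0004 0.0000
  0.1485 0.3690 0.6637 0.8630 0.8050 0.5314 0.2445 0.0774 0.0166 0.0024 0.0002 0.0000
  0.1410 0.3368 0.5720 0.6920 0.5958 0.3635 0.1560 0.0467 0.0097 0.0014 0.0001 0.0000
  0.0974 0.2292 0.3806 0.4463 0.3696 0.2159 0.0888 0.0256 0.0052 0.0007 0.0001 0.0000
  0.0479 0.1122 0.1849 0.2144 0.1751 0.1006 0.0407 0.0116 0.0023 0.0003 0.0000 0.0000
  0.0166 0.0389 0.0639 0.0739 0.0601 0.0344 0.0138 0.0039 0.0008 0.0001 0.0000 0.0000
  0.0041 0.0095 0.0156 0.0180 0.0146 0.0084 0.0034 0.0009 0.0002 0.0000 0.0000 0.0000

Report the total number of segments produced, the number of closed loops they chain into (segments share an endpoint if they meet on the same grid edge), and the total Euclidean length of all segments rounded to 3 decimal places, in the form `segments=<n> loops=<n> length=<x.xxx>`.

cell (2,2): code 0100 → (2.455,3.000)–(3.000,2.404)
cell (2,3): code 1100 → (2.195,4.000)–(2.455,3.000)
cell (2,4): code 1100 → (2.571,5.000)–(2.195,4.000)
cell (2,5): code 1000 → (3.000,5.400)–(2.571,5.000)
cell (3,1): code 0100 → (3.683,2.000)–(4.000,1.828)
cell (3,2): code 1110 → (3.000,2.404)–(3.683,2.000)
cell (3,5): code 1001 → (4.000,5.720)–(3.000,5.400)
cell (4,1): code 0110 → (4.000,1.828)–(5.000,1.531)
cell (4,5): code 1001 → (5.000,5.580)–(4.000,5.720)
cell (5,1): code 0110 → (5.000,1.531)–(6.000,1.424)
cell (5,5): code 1001 → (6.000,5.130)–(5.000,5.580)
cell (6,1): code 0110 → (6.000,1.424)–(7.000,1.668)
cell (6,4): code 1011 → (7.000,4.438)–(6.223,5.000)
cell (6,5): code 0001 → (6.223,5.000)–(6.000,5.130)
cell (7,1): code 0010 → (7.000,1.668)–(7.408,2.000)
cell (7,2): code 0011 → (7.408,2.000)–(7.806,3.000)
cell (7,3): code 0011 → (7.806,3.000)–(7.450,4.000)
cell (7,4): code 0001 → (7.450,4.000)–(7.000,4.438)
total: 18 segments, chained into 1 closed loop(s), length Σ = 15.393092

segments=18 loops=1 length=15.393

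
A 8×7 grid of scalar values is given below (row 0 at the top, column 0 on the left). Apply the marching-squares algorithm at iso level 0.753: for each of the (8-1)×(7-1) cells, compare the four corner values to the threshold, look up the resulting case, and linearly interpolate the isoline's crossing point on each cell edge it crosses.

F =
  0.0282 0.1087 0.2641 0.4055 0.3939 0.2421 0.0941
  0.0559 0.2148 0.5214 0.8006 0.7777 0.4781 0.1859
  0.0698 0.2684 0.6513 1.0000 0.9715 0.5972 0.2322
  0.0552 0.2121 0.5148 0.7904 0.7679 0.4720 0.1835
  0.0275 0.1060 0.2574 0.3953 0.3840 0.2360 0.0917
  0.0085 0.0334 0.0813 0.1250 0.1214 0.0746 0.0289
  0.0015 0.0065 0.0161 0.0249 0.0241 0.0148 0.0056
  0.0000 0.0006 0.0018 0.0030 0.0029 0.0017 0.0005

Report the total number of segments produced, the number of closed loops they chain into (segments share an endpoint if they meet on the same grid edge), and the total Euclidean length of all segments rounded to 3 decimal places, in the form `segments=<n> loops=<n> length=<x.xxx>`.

cell (0,2): code 0100 → (0.880,3.000)–(1.000,2.830)
cell (0,3): code 1100 → (0.936,4.000)–(0.880,3.000)
cell (0,4): code 1000 → (1.000,4.082)–(0.936,4.000)
cell (1,2): code 0110 → (1.000,2.830)–(2.000,2.292)
cell (1,4): code 1001 → (2.000,4.584)–(1.000,4.082)
cell (2,2): code 0110 → (2.000,2.292)–(3.000,2.864)
cell (2,4): code 1001 → (3.000,4.050)–(2.000,4.584)
cell (3,2): code 0010 → (3.000,2.864)–(3.095,3.000)
cell (3,3): code 0011 → (3.095,3.000)–(3.039,4.000)
cell (3,4): code 0001 → (3.039,4.000)–(3.000,4.050)
total: 10 segments, chained into 1 closed loop(s), length Σ = 7.085322

segments=10 loops=1 length=7.085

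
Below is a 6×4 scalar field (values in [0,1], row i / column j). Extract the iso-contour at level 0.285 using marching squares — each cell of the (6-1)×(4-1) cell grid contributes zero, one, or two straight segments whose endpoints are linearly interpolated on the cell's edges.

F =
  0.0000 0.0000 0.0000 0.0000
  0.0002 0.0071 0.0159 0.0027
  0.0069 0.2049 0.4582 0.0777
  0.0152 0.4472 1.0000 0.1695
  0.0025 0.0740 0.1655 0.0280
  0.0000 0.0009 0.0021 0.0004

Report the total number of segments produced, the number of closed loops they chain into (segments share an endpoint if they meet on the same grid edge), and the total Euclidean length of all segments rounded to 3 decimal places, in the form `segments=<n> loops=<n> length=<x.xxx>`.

cell (1,1): code 0100 → (1.608,2.000)–(2.000,1.316)
cell (1,2): code 1000 → (2.000,2.455)–(1.608,2.000)
cell (2,0): code 0100 → (2.331,1.000)–(3.000,0.625)
cell (2,1): code 1110 → (2.000,1.316)–(2.331,1.000)
cell (2,2): code 1001 → (3.000,2.861)–(2.000,2.455)
cell (3,0): code 0010 → (3.000,0.625)–(3.435,1.000)
cell (3,1): code 0011 → (3.435,1.000)–(3.857,2.000)
cell (3,2): code 0001 → (3.857,2.000)–(3.000,2.861)
total: 8 segments, chained into 1 closed loop(s), length Σ = 6.567018

segments=8 loops=1 length=6.567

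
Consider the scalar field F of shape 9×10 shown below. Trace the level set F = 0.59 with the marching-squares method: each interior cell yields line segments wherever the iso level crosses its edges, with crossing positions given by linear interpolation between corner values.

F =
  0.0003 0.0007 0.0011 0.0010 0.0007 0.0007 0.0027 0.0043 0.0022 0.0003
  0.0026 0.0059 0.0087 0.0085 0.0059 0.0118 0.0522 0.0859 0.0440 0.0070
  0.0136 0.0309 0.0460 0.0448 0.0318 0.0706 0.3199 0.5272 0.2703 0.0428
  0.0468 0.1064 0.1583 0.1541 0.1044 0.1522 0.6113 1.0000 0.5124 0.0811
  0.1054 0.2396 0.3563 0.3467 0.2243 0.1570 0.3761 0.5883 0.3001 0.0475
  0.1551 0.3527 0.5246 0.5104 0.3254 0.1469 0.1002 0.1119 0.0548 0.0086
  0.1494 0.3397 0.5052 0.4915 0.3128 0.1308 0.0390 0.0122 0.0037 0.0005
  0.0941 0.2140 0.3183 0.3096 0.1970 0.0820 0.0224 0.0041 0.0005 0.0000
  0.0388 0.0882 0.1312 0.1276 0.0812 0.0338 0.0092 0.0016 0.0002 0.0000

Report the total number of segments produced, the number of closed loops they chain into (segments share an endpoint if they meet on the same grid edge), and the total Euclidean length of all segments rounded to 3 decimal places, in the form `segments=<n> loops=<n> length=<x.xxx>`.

cell (2,5): code 0100 → (2.927,6.000)–(3.000,5.954)
cell (2,6): code 1100 → (2.133,7.000)–(2.927,6.000)
cell (2,7): code 1000 → (3.000,7.841)–(2.133,7.000)
cell (3,5): code 0010 → (3.000,5.954)–(3.091,6.000)
cell (3,6): code 0011 → (3.091,6.000)–(3.996,7.000)
cell (3,7): code 0001 → (3.996,7.000)–(3.000,7.841)
total: 6 segments, chained into 1 closed loop(s), length Σ = 5.325463

segments=6 loops=1 length=5.325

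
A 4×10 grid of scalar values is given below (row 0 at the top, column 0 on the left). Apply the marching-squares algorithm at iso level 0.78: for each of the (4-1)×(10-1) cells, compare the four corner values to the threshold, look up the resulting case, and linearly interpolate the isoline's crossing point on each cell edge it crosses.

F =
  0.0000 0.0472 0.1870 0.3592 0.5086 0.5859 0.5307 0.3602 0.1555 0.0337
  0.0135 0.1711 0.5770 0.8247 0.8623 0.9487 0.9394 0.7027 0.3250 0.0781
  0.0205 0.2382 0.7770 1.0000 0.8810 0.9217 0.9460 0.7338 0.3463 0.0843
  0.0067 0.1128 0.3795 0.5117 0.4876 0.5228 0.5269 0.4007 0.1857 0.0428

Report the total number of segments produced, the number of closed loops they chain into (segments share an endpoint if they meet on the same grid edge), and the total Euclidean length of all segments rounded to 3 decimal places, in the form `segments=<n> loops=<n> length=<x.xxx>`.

cell (0,2): code 0100 → (0.904,3.000)–(1.000,2.820)
cell (0,3): code 1100 → (0.767,4.000)–(0.904,3.000)
cell (0,4): code 1100 → (0.535,5.000)–(0.767,4.000)
cell (0,5): code 1100 → (0.610,6.000)–(0.535,5.000)
cell (0,6): code 1000 → (1.000,6.673)–(0.610,6.000)
cell (1,2): code 0110 → (1.000,2.820)–(2.000,2.013)
cell (1,6): code 1001 → (2.000,6.782)–(1.000,6.673)
cell (2,2): code 0010 → (2.000,2.013)–(2.451,3.000)
cell (2,3): code 0011 → (2.451,3.000)–(2.257,4.000)
cell (2,4): code 0011 → (2.257,4.000)–(2.355,5.000)
cell (2,5): code 0011 → (2.355,5.000)–(2.396,6.000)
cell (2,6): code 0001 → (2.396,6.000)–(2.000,6.782)
total: 12 segments, chained into 1 closed loop(s), length Σ = 11.297383

segments=12 loops=1 length=11.297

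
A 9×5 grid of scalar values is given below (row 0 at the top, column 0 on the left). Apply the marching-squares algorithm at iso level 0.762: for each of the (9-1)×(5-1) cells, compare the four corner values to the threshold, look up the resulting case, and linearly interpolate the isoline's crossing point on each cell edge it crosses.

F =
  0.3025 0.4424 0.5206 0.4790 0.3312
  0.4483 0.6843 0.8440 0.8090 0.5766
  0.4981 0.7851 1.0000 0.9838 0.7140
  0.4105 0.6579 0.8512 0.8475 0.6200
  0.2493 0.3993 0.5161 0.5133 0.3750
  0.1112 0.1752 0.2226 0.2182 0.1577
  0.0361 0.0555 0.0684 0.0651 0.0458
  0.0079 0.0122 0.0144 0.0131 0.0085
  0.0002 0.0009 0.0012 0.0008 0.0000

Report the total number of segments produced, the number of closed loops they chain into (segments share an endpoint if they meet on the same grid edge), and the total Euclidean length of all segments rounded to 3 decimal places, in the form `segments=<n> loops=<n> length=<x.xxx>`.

segments=12 loops=1 length=8.418

cell (0,1): code 0100 → (0.746,2.000)–(1.000,1.487)
cell (0,2): code 1100 → (0.858,3.000)–(0.746,2.000)
cell (0,3): code 1000 → (1.000,3.202)–(0.858,3.000)
cell (1,0): code 0100 → (1.771,1.000)–(2.000,0.920)
cell (1,1): code 1110 → (1.000,1.487)–(1.771,1.000)
cell (1,3): code 1001 → (2.000,3.822)–(1.000,3.202)
cell (2,0): code 0010 → (2.000,0.920)–(2.182,1.000)
cell (2,1): code 0111 → (2.182,1.000)–(3.000,1.539)
cell (2,3): code 1001 → (3.000,3.376)–(2.000,3.822)
cell (3,1): code 0010 → (3.000,1.539)–(3.266,2.000)
cell (3,2): code 0011 → (3.266,2.000)–(3.256,3.000)
cell (3,3): code 0001 → (3.256,3.000)–(3.000,3.376)
total: 12 segments, chained into 1 closed loop(s), length Σ = 8.417938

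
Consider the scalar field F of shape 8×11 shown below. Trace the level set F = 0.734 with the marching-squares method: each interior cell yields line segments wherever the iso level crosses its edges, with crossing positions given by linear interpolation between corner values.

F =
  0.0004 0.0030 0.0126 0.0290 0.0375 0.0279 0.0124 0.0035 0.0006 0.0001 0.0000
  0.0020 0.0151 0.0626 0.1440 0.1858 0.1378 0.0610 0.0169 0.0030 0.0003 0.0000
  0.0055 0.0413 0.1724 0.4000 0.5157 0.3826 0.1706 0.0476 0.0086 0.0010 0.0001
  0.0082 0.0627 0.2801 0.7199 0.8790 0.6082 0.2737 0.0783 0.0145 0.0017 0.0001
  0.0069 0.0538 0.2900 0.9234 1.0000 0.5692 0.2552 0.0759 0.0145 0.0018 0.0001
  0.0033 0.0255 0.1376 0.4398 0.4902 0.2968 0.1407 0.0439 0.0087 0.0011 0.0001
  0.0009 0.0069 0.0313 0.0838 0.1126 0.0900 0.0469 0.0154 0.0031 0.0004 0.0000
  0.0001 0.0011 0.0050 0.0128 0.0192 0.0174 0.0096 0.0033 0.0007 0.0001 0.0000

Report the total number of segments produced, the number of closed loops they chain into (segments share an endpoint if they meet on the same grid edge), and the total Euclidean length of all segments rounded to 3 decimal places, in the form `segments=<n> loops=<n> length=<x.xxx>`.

cell (2,3): code 0100 → (2.601,4.000)–(3.000,3.089)
cell (2,4): code 1000 → (3.000,4.535)–(2.601,4.000)
cell (3,2): code 0100 → (3.069,3.000)–(4.000,2.701)
cell (3,3): code 1110 → (3.000,3.089)–(3.069,3.000)
cell (3,4): code 1001 → (4.000,4.617)–(3.000,4.535)
cell (4,2): code 0010 → (4.000,2.701)–(4.392,3.000)
cell (4,3): code 0011 → (4.392,3.000)–(4.522,4.000)
cell (4,4): code 0001 → (4.522,4.000)–(4.000,4.617)
total: 8 segments, chained into 1 closed loop(s), length Σ = 6.065764

segments=8 loops=1 length=6.066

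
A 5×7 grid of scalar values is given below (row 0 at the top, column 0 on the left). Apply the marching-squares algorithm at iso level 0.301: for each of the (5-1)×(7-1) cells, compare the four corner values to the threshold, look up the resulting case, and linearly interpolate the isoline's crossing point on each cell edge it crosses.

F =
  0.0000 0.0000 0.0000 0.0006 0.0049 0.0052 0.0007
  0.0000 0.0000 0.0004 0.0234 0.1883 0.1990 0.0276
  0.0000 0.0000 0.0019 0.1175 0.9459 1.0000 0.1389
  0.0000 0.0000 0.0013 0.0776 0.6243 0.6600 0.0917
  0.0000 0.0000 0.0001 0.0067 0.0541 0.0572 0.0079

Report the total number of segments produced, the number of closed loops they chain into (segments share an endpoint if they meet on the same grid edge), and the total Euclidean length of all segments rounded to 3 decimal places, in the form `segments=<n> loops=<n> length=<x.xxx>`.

segments=8 loops=1 length=8.067

cell (1,3): code 0100 → (1.149,4.000)–(2.000,3.222)
cell (1,4): code 1100 → (1.127,5.000)–(1.149,4.000)
cell (1,5): code 1000 → (2.000,5.812)–(1.127,5.000)
cell (2,3): code 0110 → (2.000,3.222)–(3.000,3.409)
cell (2,5): code 1001 → (3.000,5.632)–(2.000,5.812)
cell (3,3): code 0010 → (3.000,3.409)–(3.567,4.000)
cell (3,4): code 0011 → (3.567,4.000)–(3.596,5.000)
cell (3,5): code 0001 → (3.596,5.000)–(3.000,5.632)
total: 8 segments, chained into 1 closed loop(s), length Σ = 8.066898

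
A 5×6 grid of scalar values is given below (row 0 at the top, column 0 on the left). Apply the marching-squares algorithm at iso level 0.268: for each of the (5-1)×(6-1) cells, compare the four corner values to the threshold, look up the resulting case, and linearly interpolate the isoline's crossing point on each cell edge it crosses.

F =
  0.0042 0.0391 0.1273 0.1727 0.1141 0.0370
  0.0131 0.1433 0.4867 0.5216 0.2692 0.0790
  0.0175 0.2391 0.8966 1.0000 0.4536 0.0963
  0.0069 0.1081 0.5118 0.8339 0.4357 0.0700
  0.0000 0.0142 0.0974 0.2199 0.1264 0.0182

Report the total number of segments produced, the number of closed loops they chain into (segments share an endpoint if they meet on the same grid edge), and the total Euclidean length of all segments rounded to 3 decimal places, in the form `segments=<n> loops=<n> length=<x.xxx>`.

cell (0,1): code 0100 → (0.391,2.000)–(1.000,1.363)
cell (0,2): code 1100 → (0.273,3.000)–(0.391,2.000)
cell (0,3): code 1100 → (0.992,4.000)–(0.273,3.000)
cell (0,4): code 1000 → (1.000,4.006)–(0.992,4.000)
cell (1,1): code 0110 → (1.000,1.363)–(2.000,1.044)
cell (1,4): code 1001 → (2.000,4.519)–(1.000,4.006)
cell (2,1): code 0110 → (2.000,1.044)–(3.000,1.396)
cell (2,4): code 1001 → (3.000,4.459)–(2.000,4.519)
cell (3,1): code 0010 → (3.000,1.396)–(3.588,2.000)
cell (3,2): code 0011 → (3.588,2.000)–(3.922,3.000)
cell (3,3): code 0011 → (3.922,3.000)–(3.542,4.000)
cell (3,4): code 0001 → (3.542,4.000)–(3.000,4.459)
total: 12 segments, chained into 1 closed loop(s), length Σ = 11.042135

segments=12 loops=1 length=11.042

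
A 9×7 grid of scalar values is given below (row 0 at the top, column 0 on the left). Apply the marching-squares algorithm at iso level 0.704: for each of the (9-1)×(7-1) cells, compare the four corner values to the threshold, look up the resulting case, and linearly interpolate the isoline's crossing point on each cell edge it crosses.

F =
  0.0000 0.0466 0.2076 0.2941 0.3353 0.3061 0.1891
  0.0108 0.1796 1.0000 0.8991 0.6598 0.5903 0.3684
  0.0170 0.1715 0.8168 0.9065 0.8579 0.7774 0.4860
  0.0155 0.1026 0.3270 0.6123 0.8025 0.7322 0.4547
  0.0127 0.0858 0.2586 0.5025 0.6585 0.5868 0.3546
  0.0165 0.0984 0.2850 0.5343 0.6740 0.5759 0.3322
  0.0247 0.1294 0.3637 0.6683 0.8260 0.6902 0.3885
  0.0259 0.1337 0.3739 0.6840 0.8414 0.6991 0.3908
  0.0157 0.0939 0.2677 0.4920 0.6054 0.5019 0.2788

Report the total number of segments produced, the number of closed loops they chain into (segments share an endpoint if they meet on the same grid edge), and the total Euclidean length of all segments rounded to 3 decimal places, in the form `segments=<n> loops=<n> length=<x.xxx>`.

segments=20 loops=2 length=16.910

cell (0,1): code 0100 → (0.626,2.000)–(1.000,1.639)
cell (0,2): code 1100 → (0.678,3.000)–(0.626,2.000)
cell (0,3): code 1000 → (1.000,3.815)–(0.678,3.000)
cell (1,1): code 0110 → (1.000,1.639)–(2.000,1.825)
cell (1,3): code 1101 → (1.223,4.000)–(1.000,3.815)
cell (1,4): code 1100 → (1.608,5.000)–(1.223,4.000)
cell (1,5): code 1000 → (2.000,5.252)–(1.608,5.000)
cell (2,1): code 0010 → (2.000,1.825)–(2.230,2.000)
cell (2,2): code 0011 → (2.230,2.000)–(2.688,3.000)
cell (2,3): code 0111 → (2.688,3.000)–(3.000,3.482)
cell (2,5): code 1001 → (3.000,5.102)–(2.000,5.252)
cell (3,3): code 0010 → (3.000,3.482)–(3.684,4.000)
cell (3,4): code 0011 → (3.684,4.000)–(3.194,5.000)
cell (3,5): code 0001 → (3.194,5.000)–(3.000,5.102)
cell (5,3): code 0100 → (5.197,4.000)–(6.000,3.226)
cell (5,4): code 1000 → (6.000,4.898)–(5.197,4.000)
cell (6,3): code 0110 → (6.000,3.226)–(7.000,3.127)
cell (6,4): code 1001 → (7.000,4.966)–(6.000,4.898)
cell (7,3): code 0010 → (7.000,3.127)–(7.582,4.000)
cell (7,4): code 0001 → (7.582,4.000)–(7.000,4.966)
total: 20 segments, chained into 2 closed loop(s), length Σ = 16.910136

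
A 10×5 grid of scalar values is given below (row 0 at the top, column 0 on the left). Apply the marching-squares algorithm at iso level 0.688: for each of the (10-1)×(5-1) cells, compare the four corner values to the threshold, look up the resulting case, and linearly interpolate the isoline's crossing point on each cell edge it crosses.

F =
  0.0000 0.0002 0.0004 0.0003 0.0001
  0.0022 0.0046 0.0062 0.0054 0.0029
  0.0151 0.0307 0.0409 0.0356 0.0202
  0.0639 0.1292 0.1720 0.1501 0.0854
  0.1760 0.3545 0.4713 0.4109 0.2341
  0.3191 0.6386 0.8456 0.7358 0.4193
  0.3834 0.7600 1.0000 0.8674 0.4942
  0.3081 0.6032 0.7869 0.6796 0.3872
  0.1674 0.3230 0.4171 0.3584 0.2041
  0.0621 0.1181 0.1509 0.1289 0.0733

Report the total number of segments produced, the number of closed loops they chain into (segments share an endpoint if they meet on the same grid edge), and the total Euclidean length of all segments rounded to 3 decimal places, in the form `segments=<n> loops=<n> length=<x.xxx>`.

segments=12 loops=1 length=8.194

cell (4,1): code 0100 → (4.579,2.000)–(5.000,1.239)
cell (4,2): code 1100 → (4.853,3.000)–(4.579,2.000)
cell (4,3): code 1000 → (5.000,3.151)–(4.853,3.000)
cell (5,0): code 0100 → (5.407,1.000)–(6.000,0.809)
cell (5,1): code 1110 → (5.000,1.239)–(5.407,1.000)
cell (5,3): code 1001 → (6.000,3.481)–(5.000,3.151)
cell (6,0): code 0010 → (6.000,0.809)–(6.459,1.000)
cell (6,1): code 0111 → (6.459,1.000)–(7.000,1.462)
cell (6,2): code 1011 → (7.000,2.922)–(6.955,3.000)
cell (6,3): code 0001 → (6.955,3.000)–(6.000,3.481)
cell (7,1): code 0010 → (7.000,1.462)–(7.267,2.000)
cell (7,2): code 0001 → (7.267,2.000)–(7.000,2.922)
total: 12 segments, chained into 1 closed loop(s), length Σ = 8.194396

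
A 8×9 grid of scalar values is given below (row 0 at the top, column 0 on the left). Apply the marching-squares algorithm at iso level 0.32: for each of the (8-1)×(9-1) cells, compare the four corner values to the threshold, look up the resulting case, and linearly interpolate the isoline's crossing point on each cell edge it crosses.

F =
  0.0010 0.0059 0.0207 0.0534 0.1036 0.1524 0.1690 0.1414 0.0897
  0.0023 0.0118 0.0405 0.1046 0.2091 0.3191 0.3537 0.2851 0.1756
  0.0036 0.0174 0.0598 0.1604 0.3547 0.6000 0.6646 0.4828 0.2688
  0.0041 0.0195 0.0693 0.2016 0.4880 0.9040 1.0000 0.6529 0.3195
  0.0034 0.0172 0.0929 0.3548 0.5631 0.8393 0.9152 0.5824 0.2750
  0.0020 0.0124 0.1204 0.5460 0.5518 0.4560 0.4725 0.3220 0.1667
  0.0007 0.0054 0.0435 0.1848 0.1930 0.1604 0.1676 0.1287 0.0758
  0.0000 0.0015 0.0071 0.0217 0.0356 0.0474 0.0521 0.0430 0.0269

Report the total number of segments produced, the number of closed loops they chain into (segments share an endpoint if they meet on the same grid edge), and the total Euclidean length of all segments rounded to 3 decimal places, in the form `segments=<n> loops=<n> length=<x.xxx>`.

cell (0,5): code 0100 → (0.818,6.000)–(1.000,5.026)
cell (0,6): code 1000 → (1.000,6.491)–(0.818,6.000)
cell (1,3): code 0100 → (1.762,4.000)–(2.000,3.821)
cell (1,4): code 1100 → (1.003,5.000)–(1.762,4.000)
cell (1,5): code 1110 → (1.000,5.026)–(1.003,5.000)
cell (1,6): code 1101 → (1.177,7.000)–(1.000,6.491)
cell (1,7): code 1000 → (2.000,7.761)–(1.177,7.000)
cell (2,3): code 0110 → (2.000,3.821)–(3.000,3.413)
cell (2,7): code 1001 → (3.000,7.999)–(2.000,7.761)
cell (3,2): code 0100 → (3.773,3.000)–(4.000,2.867)
cell (3,3): code 1110 → (3.000,3.413)–(3.773,3.000)
cell (3,7): code 1001 → (4.000,7.854)–(3.000,7.999)
cell (4,2): code 0110 → (4.000,2.867)–(5.000,2.469)
cell (4,7): code 1001 → (5.000,7.013)–(4.000,7.854)
cell (5,2): code 0010 → (5.000,2.469)–(5.626,3.000)
cell (5,3): code 0011 → (5.626,3.000)–(5.646,4.000)
cell (5,4): code 0011 → (5.646,4.000)–(5.460,5.000)
cell (5,5): code 0011 → (5.460,5.000)–(5.500,6.000)
cell (5,6): code 0011 → (5.500,6.000)–(5.010,7.000)
cell (5,7): code 0001 → (5.010,7.000)–(5.000,7.013)
total: 20 segments, chained into 1 closed loop(s), length Σ = 16.363310

segments=20 loops=1 length=16.363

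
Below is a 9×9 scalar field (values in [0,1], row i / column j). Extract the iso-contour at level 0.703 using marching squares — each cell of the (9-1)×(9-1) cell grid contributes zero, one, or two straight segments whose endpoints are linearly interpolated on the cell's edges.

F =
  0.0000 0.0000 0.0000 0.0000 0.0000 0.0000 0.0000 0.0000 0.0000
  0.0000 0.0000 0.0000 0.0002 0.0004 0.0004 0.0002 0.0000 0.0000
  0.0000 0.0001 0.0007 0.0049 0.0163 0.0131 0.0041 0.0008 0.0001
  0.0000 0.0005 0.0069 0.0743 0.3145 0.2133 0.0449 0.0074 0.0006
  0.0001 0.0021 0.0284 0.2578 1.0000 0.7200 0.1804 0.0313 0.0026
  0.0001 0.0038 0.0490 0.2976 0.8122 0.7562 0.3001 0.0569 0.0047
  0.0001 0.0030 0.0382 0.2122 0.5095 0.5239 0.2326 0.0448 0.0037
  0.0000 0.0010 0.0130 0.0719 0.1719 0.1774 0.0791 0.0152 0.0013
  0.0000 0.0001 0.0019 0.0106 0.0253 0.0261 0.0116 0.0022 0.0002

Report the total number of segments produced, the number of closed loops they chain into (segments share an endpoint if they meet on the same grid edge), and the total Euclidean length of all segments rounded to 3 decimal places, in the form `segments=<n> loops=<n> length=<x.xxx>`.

segments=8 loops=1 length=5.418

cell (3,3): code 0100 → (3.567,4.000)–(4.000,3.600)
cell (3,4): code 1100 → (3.966,5.000)–(3.567,4.000)
cell (3,5): code 1000 → (4.000,5.032)–(3.966,5.000)
cell (4,3): code 0110 → (4.000,3.600)–(5.000,3.788)
cell (4,5): code 1001 → (5.000,5.117)–(4.000,5.032)
cell (5,3): code 0010 → (5.000,3.788)–(5.361,4.000)
cell (5,4): code 0011 → (5.361,4.000)–(5.229,5.000)
cell (5,5): code 0001 → (5.229,5.000)–(5.000,5.117)
total: 8 segments, chained into 1 closed loop(s), length Σ = 5.418045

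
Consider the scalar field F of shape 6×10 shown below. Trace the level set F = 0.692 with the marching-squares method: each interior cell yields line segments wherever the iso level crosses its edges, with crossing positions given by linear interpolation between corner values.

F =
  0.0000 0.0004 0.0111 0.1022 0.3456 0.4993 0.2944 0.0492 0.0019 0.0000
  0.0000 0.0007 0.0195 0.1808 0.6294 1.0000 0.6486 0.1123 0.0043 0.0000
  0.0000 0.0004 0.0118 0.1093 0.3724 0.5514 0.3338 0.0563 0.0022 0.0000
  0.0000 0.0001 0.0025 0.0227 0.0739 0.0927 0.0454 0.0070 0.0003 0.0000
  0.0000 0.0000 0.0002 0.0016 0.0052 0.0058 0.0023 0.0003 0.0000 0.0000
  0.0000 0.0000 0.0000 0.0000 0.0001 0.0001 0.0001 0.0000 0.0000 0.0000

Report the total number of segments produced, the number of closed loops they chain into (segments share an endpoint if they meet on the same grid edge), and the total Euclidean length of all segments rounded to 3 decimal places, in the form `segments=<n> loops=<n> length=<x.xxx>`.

segments=4 loops=1 length=4.296

cell (0,4): code 0100 → (0.385,5.000)–(1.000,4.169)
cell (0,5): code 1000 → (1.000,5.876)–(0.385,5.000)
cell (1,4): code 0010 → (1.000,4.169)–(1.687,5.000)
cell (1,5): code 0001 → (1.687,5.000)–(1.000,5.876)
total: 4 segments, chained into 1 closed loop(s), length Σ = 4.296177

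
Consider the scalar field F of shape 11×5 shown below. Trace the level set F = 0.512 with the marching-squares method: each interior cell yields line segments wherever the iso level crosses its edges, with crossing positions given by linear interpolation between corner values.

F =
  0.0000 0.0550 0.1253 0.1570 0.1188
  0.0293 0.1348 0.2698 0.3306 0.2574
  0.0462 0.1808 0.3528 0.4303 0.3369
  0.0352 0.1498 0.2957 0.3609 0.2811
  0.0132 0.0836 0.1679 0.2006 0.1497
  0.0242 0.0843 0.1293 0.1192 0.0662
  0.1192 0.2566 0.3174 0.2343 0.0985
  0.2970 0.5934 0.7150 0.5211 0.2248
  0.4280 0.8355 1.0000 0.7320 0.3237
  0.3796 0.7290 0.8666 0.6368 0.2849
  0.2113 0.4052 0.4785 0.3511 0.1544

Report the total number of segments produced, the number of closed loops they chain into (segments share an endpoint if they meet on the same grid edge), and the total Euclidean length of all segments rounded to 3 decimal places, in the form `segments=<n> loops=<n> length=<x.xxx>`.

segments=12 loops=1 length=10.448

cell (6,0): code 0100 → (6.758,1.000)–(7.000,0.725)
cell (6,1): code 1100 → (6.489,2.000)–(6.758,1.000)
cell (6,2): code 1100 → (6.968,3.000)–(6.489,2.000)
cell (6,3): code 1000 → (7.000,3.031)–(6.968,3.000)
cell (7,0): code 0110 → (7.000,0.725)–(8.000,0.206)
cell (7,3): code 1001 → (8.000,3.539)–(7.000,3.031)
cell (8,0): code 0110 → (8.000,0.206)–(9.000,0.379)
cell (8,3): code 1001 → (9.000,3.355)–(8.000,3.539)
cell (9,0): code 0010 → (9.000,0.379)–(9.670,1.000)
cell (9,1): code 0011 → (9.670,1.000)–(9.914,2.000)
cell (9,2): code 0011 → (9.914,2.000)–(9.437,3.000)
cell (9,3): code 0001 → (9.437,3.000)–(9.000,3.355)
total: 12 segments, chained into 1 closed loop(s), length Σ = 10.447789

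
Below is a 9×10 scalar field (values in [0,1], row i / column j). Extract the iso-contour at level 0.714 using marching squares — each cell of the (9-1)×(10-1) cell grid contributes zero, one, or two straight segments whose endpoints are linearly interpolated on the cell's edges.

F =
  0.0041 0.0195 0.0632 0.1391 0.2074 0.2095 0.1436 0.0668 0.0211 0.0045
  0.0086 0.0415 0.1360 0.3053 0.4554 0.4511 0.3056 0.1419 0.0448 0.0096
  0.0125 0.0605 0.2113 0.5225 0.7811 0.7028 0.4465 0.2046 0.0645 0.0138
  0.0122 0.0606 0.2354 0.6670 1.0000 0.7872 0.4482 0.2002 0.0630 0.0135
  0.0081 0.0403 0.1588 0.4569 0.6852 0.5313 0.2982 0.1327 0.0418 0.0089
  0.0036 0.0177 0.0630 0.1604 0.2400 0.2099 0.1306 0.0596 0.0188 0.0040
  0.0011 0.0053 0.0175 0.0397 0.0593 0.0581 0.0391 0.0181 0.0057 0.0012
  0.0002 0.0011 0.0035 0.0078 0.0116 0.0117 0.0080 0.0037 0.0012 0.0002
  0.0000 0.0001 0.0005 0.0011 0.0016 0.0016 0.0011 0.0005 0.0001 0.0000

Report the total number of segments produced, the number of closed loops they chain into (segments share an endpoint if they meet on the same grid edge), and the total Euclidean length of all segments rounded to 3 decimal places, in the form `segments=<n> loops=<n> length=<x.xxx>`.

segments=8 loops=1 length=6.254

cell (1,3): code 0100 → (1.794,4.000)–(2.000,3.741)
cell (1,4): code 1000 → (2.000,4.857)–(1.794,4.000)
cell (2,3): code 0110 → (2.000,3.741)–(3.000,3.141)
cell (2,4): code 1101 → (2.133,5.000)–(2.000,4.857)
cell (2,5): code 1000 → (3.000,5.216)–(2.133,5.000)
cell (3,3): code 0010 → (3.000,3.141)–(3.909,4.000)
cell (3,4): code 0011 → (3.909,4.000)–(3.286,5.000)
cell (3,5): code 0001 → (3.286,5.000)–(3.000,5.216)
total: 8 segments, chained into 1 closed loop(s), length Σ = 6.253974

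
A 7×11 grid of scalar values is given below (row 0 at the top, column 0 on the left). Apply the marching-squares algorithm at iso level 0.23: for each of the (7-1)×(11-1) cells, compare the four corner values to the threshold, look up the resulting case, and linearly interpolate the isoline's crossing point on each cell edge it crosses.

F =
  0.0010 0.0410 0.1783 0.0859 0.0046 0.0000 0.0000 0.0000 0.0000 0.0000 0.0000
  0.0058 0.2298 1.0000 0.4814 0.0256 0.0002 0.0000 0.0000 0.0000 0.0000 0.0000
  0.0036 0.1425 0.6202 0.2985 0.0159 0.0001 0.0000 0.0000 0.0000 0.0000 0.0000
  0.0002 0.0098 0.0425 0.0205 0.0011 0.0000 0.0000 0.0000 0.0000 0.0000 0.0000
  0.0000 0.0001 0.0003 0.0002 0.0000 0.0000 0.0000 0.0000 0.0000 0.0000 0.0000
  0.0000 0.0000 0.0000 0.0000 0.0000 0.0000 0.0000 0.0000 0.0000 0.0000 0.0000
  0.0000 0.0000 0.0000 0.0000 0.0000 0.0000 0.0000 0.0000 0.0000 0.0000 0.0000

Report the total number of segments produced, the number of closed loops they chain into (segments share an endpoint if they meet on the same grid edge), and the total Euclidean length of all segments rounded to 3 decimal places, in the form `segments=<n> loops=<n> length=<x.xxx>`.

cell (0,1): code 0100 → (0.063,2.000)–(1.000,1.000)
cell (0,2): code 1100 → (0.364,3.000)–(0.063,2.000)
cell (0,3): code 1000 → (1.000,3.552)–(0.364,3.000)
cell (1,1): code 0110 → (1.000,1.000)–(2.000,1.183)
cell (1,3): code 1001 → (2.000,3.242)–(1.000,3.552)
cell (2,1): code 0010 → (2.000,1.183)–(2.675,2.000)
cell (2,2): code 0011 → (2.675,2.000)–(2.246,3.000)
cell (2,3): code 0001 → (2.246,3.000)–(2.000,3.242)
total: 8 segments, chained into 1 closed loop(s), length Σ = 7.813288

segments=8 loops=1 length=7.813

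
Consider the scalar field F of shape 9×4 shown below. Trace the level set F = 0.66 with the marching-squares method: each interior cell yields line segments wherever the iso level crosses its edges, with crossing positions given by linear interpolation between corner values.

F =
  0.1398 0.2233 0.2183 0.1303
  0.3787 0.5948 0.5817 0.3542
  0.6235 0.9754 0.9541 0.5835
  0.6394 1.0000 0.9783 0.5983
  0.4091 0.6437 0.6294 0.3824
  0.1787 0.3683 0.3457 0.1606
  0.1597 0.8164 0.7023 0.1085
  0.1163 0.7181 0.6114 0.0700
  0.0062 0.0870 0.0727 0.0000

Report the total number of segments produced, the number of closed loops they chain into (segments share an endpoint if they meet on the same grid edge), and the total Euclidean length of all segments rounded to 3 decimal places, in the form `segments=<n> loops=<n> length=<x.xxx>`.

segments=16 loops=2 length=13.380

cell (1,0): code 0100 → (1.171,1.000)–(2.000,0.104)
cell (1,1): code 1100 → (1.210,2.000)–(1.171,1.000)
cell (1,2): code 1000 → (2.000,2.794)–(1.210,2.000)
cell (2,0): code 0110 → (2.000,0.104)–(3.000,0.057)
cell (2,2): code 1001 → (3.000,2.838)–(2.000,2.794)
cell (3,0): code 0010 → (3.000,0.057)–(3.954,1.000)
cell (3,1): code 0011 → (3.954,1.000)–(3.912,2.000)
cell (3,2): code 0001 → (3.912,2.000)–(3.000,2.838)
cell (5,0): code 0100 → (5.651,1.000)–(6.000,0.762)
cell (5,1): code 1100 → (5.881,2.000)–(5.651,1.000)
cell (5,2): code 1000 → (6.000,2.071)–(5.881,2.000)
cell (6,0): code 0110 → (6.000,0.762)–(7.000,0.903)
cell (6,1): code 1011 → (7.000,1.545)–(6.465,2.000)
cell (6,2): code 0001 → (6.465,2.000)–(6.000,2.071)
cell (7,0): code 0010 → (7.000,0.903)–(7.092,1.000)
cell (7,1): code 0001 → (7.092,1.000)–(7.000,1.545)
total: 16 segments, chained into 2 closed loop(s), length Σ = 13.379819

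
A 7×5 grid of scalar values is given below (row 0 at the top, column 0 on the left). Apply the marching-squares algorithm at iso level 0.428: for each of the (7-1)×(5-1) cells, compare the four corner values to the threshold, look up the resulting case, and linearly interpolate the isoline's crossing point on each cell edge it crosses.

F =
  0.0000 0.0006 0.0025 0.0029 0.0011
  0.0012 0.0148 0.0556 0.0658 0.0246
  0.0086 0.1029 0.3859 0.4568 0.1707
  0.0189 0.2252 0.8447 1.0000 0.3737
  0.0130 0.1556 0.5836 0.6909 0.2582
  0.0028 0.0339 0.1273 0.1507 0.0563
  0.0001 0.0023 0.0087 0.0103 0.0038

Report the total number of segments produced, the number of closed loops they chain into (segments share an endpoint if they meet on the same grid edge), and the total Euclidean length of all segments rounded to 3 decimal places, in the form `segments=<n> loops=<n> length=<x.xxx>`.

segments=10 loops=1 length=7.937

cell (1,2): code 0100 → (1.926,3.000)–(2.000,2.594)
cell (1,3): code 1000 → (2.000,3.101)–(1.926,3.000)
cell (2,1): code 0100 → (2.092,2.000)–(3.000,1.327)
cell (2,2): code 1110 → (2.000,2.594)–(2.092,2.000)
cell (2,3): code 1001 → (3.000,3.913)–(2.000,3.101)
cell (3,1): code 0110 → (3.000,1.327)–(4.000,1.636)
cell (3,3): code 1001 → (4.000,3.608)–(3.000,3.913)
cell (4,1): code 0010 → (4.000,1.636)–(4.341,2.000)
cell (4,2): code 0011 → (4.341,2.000)–(4.487,3.000)
cell (4,3): code 0001 → (4.487,3.000)–(4.000,3.608)
total: 10 segments, chained into 1 closed loop(s), length Σ = 7.936992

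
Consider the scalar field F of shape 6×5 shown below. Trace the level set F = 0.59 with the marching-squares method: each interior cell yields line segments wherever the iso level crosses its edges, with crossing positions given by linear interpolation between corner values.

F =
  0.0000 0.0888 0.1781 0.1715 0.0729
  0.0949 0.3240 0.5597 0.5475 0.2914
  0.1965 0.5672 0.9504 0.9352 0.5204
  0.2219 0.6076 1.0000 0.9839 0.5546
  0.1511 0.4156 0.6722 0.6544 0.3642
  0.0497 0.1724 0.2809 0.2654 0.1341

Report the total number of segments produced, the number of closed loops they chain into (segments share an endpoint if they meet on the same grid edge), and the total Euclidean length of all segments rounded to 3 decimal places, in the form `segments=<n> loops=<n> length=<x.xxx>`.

cell (1,1): code 0100 → (1.078,2.000)–(2.000,1.059)
cell (1,2): code 1100 → (1.110,3.000)–(1.078,2.000)
cell (1,3): code 1000 → (2.000,3.832)–(1.110,3.000)
cell (2,0): code 0100 → (2.564,1.000)–(3.000,0.954)
cell (2,1): code 1110 → (2.000,1.059)–(2.564,1.000)
cell (2,3): code 1001 → (3.000,3.918)–(2.000,3.832)
cell (3,0): code 0010 → (3.000,0.954)–(3.092,1.000)
cell (3,1): code 0111 → (3.092,1.000)–(4.000,1.680)
cell (3,3): code 1001 → (4.000,3.222)–(3.000,3.918)
cell (4,1): code 0010 → (4.000,1.680)–(4.210,2.000)
cell (4,2): code 0011 → (4.210,2.000)–(4.166,3.000)
cell (4,3): code 0001 → (4.166,3.000)–(4.000,3.222)
total: 12 segments, chained into 1 closed loop(s), length Σ = 9.661715

segments=12 loops=1 length=9.662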